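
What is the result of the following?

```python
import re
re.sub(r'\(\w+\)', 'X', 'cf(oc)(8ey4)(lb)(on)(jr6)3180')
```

`sub` substitutes 'X' at each match site.

'cfXXXXX3180'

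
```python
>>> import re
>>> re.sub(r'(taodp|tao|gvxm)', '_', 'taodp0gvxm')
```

The regex engine tests alternatives in the order written; an earlier branch that matches wins even if a later one would match more.
Each match is replaced by '_'.

'_0_'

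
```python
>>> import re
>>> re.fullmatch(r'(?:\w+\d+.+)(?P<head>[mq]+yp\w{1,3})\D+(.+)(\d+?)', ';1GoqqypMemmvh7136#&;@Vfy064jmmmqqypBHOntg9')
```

None

The pattern matches one or more of a word character, then one or more of a digit, then one or more of any character (non-capturing group); then one or more of one of [mq], then the literal 'yp', then 1 to 3 of a word character (captured as 'head'); then one or more of a non-digit; then one or more of any character (captured); then one or more of a digit (lazy) (captured).
For `fullmatch`, every character of the input must be accounted for by the pattern.
Here the pattern can't cover the whole string, so the call returns None.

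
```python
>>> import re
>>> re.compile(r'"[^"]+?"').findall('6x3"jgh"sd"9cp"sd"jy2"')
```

['"jgh"', '"9cp"', '"jy2"']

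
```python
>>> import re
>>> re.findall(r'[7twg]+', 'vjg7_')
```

['g7']

Pattern: one or more of one of [7twg].
Walking the string: at [2:4] → 'g7'.
No capturing groups, so `findall` returns the 1 full match string.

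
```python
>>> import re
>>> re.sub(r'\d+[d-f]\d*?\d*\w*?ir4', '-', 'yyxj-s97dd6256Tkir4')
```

'yyxj-s-'

This matches one or more of a digit; then a character in [d-f], then zero or more of a digit (lazy); then zero or more of a digit, then zero or more of a word character (lazy), then the literal 'ir4'.
Matches: at [6:19] → '97dd6256Tkir4'.
Each match is replaced by '-'.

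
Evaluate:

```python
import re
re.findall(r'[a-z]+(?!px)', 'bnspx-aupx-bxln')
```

['bnspx', 'aupx', 'bxln']

The negative lookahead/lookbehind blocks any match where the forbidden context is present.
Scanning left to right: at [0:5] → 'bnspx'; at [6:10] → 'aupx'; at [11:15] → 'bxln'.
`findall` yields the raw match text (3 of them) because the pattern has no groups.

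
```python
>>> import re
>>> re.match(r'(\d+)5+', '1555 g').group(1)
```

The pattern matches one or more of a digit (captured); then one or more of a literal '5'.
`re.match` only tries the pattern at the start of the string.
The match spans [0:4] → '1555'.
Captured: group 1 = '155'.

'155'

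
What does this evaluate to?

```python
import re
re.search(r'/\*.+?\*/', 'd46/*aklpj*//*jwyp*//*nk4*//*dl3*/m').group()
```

The match spans [3:12] → '/*aklpj*/'.

'/*aklpj*/'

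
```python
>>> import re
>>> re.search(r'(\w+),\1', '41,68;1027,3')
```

None

A backreference is literal: `\1` must see the identical characters the first group matched.
`search` walks the string left to right and returns the first match it finds.
Here no position works, so the call returns None.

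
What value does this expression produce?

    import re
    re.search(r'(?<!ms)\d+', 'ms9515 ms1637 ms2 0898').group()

'515'

The negative lookahead/lookbehind blocks any match where the forbidden context is present.
The match spans [3:6] → '515'.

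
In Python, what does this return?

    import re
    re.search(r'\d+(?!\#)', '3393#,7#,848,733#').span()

(0, 3)

Because the assertion is negative and zero-width, positions next to the forbidden text are skipped.
`re.search` tries every starting position until one works.
The match spans [0:3] → '339'.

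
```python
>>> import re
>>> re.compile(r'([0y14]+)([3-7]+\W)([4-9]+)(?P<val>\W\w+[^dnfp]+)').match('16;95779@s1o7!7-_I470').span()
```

(0, 21)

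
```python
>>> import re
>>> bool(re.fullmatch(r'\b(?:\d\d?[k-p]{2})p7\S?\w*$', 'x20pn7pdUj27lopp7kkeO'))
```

False

This matches a word boundary (`\b`, zero-width); then a digit, then optionally a digit, then exactly 2 of a character in [k-p] (non-capturing group); then the literal 'p7', then optionally a non-whitespace character, then zero or more of a word character; then anchored at the end.
`re.fullmatch` requires the pattern to consume the entire string.
Here there's no way to consume every character, so the call returns None, and `bool(None)` is False.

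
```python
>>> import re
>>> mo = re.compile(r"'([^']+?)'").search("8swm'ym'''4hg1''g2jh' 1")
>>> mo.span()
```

`search` walks the string left to right and returns the first match it finds.
The match spans [4:8] → "'ym'".
Captured: group 1 = 'ym'.

(4, 8)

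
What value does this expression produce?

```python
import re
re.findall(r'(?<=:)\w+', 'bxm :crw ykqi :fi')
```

Because the assertion is zero-width, the text it checks is not consumed and won't appear in the result.
Walking the string: at [5:8] → 'crw'; at [15:17] → 'fi'.
No capturing groups, so `findall` returns the 2 full match strings.

['crw', 'fi']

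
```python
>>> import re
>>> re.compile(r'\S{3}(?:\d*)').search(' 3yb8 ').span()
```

(1, 5)

Pattern: exactly 3 of a non-whitespace character; then zero or more of a digit (non-capturing group).
Unlike `match`, `search` isn't anchored — it looks for the pattern anywhere in the string.
The match spans [1:5] → '3yb8'.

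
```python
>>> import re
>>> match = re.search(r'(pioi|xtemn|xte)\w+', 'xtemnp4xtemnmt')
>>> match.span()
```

(0, 14)

`re.search` scans for the first position where the pattern succeeds.
The match spans [0:14] → 'xtemnp4xtemnmt'.
Captured: group 1 = 'xtemn'.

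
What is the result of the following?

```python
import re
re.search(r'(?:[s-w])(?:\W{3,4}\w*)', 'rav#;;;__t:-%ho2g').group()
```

This matches a character in [s-w] (non-capturing group); then 3 to 4 of a non-word character, then zero or more of a word character (non-capturing group).
Unlike `match`, `search` isn't anchored — it looks for the pattern anywhere in the string.
The match spans [2:10] → 'v#;;;__t'.

'v#;;;__t'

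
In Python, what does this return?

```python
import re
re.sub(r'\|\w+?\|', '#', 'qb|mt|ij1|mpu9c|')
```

Each match is replaced by '#'.

'qb#ij1#'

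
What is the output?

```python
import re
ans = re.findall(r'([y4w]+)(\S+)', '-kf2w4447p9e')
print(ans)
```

2 groups means the one result is a tuple of 2 captured strings — 1 here.

[('w444', '7p9e')]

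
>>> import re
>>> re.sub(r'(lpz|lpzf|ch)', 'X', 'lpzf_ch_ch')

`|` is ordered: at each position the engine commits to the first alternative that works.
Matches: at [0:3] → 'lpz'; at [5:7] → 'ch'; at [8:10] → 'ch'.
`sub` substitutes 'X' at each match site.

'Xf_X_X'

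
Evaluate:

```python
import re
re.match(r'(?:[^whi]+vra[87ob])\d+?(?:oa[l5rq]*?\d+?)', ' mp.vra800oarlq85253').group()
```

Pattern: one or more of any character except [whi], then the literal 'vra', then one of [87ob] (non-capturing group); then one or more of a digit (lazy); then the literal 'oa', then zero or more of one of [l5rq] (lazy), then one or more of a digit (lazy) (non-capturing group).
A non-greedy quantifier consumes as few characters as it can — just enough that the remainder of the pattern still matches from where it stops; whatever follows it matches normally.
`re.match` won't scan ahead — the pattern has to work from the very first character.
The match spans [0:16] → ' mp.vra800oarlq8'.

' mp.vra800oarlq8'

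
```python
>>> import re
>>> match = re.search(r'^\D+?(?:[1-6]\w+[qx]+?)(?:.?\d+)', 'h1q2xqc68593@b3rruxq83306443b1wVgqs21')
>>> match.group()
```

'h1q2xqc68593'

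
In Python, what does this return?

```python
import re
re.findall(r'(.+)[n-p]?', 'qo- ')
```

Pattern: one or more of any character (captured); then optionally a character in [n-p].
Walking the string: at [0:4] match 'qo- ', group 1 = 'qo- '.
`findall` collects group 1 from the one match (1 total).

['qo- ']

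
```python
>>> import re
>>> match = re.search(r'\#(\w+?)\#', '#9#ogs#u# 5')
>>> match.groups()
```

('9',)

The match spans [0:3] → '#9#'.
Captured: group 1 = '9'.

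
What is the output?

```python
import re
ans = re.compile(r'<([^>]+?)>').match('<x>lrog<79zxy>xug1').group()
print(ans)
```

<x>

`match` is anchored at position 0; if the pattern doesn't fit there, it returns None.
The match spans [0:3] → '<x>'.
Captured: group 1 = 'x'.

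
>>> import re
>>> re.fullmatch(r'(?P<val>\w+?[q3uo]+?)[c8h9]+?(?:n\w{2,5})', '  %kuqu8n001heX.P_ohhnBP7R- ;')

None

`fullmatch` succeeds only if the pattern covers the string from start to end.
Here the pattern can't cover the whole string, so the call returns None.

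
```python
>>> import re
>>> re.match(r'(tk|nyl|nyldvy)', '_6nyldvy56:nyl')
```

None

`re.match` only tries the pattern at the start of the string.
Here the string doesn't start with a match, so the call returns None.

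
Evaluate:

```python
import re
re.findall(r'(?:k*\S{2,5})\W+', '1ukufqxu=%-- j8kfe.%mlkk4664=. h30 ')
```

['kufqxu=%-- ', 'j8kfe.%', 'kk4664=. ', 'h30 ']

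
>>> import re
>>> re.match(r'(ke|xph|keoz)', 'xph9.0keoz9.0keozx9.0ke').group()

`match` is anchored at position 0; if the pattern doesn't fit there, it returns None.
The match spans [0:3] → 'xph'.
Captured: group 1 = 'xph'.

'xph'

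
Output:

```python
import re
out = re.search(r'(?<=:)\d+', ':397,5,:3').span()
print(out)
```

The lookaround is zero-width — it requires the adjacent text to match without consuming it, so the asserted text isn't part of the match.
The match spans [1:4] → '397'.

(1, 4)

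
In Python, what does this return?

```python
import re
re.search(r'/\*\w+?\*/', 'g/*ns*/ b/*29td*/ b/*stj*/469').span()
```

The match spans [1:7] → '/*ns*/'.

(1, 7)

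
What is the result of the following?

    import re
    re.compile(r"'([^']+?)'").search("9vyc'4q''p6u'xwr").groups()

('4q',)

`re.search` tries every starting position until one works.
The match spans [4:8] → "'4q'".
Captured: group 1 = '4q'.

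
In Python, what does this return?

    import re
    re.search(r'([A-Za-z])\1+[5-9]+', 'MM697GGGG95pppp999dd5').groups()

After group 1 captures some text, `\1` only succeeds where that same text appears again.
Unlike `match`, `search` isn't anchored — it looks for the pattern anywhere in the string.
The match spans [0:5] → 'MM697'.
Captured: group 1 = 'M'.

('M',)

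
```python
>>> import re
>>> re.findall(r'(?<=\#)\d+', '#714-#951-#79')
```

Because the assertion is zero-width, the text it checks is not consumed and won't appear in the result.
Matches: at [1:4] → '714'; at [6:9] → '951'; at [11:13] → '79'.
With no groups in the pattern, `findall` gives back each whole match — 3 here.

['714', '951', '79']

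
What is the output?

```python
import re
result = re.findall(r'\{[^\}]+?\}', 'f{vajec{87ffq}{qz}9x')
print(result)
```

No capturing groups, so `findall` returns the 2 full match strings.

['{vajec{87ffq}', '{qz}']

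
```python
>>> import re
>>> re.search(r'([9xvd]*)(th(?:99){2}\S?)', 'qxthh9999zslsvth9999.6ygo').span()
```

(13, 21)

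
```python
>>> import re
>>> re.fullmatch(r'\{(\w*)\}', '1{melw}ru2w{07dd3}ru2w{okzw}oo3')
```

None

`re.fullmatch` requires the pattern to consume the entire string.
Here there's no way to consume every character, so the call returns None.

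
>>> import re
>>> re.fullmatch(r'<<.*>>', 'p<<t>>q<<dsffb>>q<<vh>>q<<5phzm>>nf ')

None

`re.fullmatch` requires the pattern to consume the entire string.
Here the string isn't matched end-to-end, so the call returns None.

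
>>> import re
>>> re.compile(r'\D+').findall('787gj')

Pattern: one or more of a non-digit.
Walking the string: at [3:5] → 'gj'.
With no groups in the pattern, `findall` gives back each whole match — 1 here.

['gj']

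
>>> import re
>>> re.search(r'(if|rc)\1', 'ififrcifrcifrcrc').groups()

The match spans [0:4] → 'ifif'.
Captured: group 1 = 'if'.

('if',)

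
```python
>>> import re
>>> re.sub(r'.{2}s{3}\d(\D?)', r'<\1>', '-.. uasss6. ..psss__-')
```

'-.. <.> ..psss__-'

Each match is replaced using the text its own group 1 captured.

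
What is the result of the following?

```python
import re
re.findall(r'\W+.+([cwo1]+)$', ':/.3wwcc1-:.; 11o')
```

['o']

Pattern: one or more of a non-word character, then one or more of any character; then one or more of one of [cwo1] (captured); then anchored at the end.
Walking the string: at [0:17] match ':/.3wwcc1-:.; 11o', group 1 = 'o'.
`findall` collects group 1 from the one match (1 total).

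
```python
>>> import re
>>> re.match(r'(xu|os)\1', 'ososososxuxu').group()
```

After group 1 captures some text, `\1` only succeeds where that same text appears again.
With `match`, the pattern is implicitly anchored at the beginning.
The match spans [0:4] → 'osos'.
Captured: group 1 = 'os'.

'osos'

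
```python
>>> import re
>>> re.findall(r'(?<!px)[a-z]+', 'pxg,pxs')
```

['pxg', 'pxs']

A negative assertion filters positions out without eating any characters.
Scanning left to right: at [0:3] → 'pxg'; at [4:7] → 'pxs'.
No capturing groups, so `findall` returns the 2 full match strings.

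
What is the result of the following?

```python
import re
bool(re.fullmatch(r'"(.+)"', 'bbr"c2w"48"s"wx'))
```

False

`re.fullmatch` is like wrapping the pattern in `^…$` (in single-line mode).
Here the string isn't matched end-to-end, so the call returns None, and `bool(None)` is False.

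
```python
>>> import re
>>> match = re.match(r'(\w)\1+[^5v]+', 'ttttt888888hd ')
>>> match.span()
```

`match` is anchored at position 0; if the pattern doesn't fit there, it returns None.
The match spans [0:14] → 'ttttt888888hd '.

(0, 14)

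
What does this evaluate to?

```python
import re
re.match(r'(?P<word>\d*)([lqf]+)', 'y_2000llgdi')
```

The pattern matches zero or more of a digit (captured as 'word'); then one or more of one of [lqf] (captured).
`match` is anchored at position 0; if the pattern doesn't fit there, it returns None.
Here position 0 doesn't satisfy it, so the call returns None.

None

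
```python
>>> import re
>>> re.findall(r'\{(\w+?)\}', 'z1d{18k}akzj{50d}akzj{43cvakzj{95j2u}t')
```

['18k', '50d', '95j2u']

Matches: at [3:8] match '{18k}', group 1 = '18k'; at [12:17] match '{50d}', group 1 = '50d'; at [30:37] match '{95j2u}', group 1 = '95j2u'.
Because there's exactly one group, `findall` drops the full match and keeps group 1 from each hit.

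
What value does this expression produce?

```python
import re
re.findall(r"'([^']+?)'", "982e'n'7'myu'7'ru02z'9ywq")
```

One capturing group, so `findall` returns just the captured substring from each match — 3 in all.

['n', 'myu', 'ru02z']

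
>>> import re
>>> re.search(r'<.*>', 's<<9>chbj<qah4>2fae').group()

The match spans [1:15] → '<<9>chbj<qah4>'.

'<<9>chbj<qah4>'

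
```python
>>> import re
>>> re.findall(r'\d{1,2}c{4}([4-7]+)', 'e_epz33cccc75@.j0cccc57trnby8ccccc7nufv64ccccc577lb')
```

['75', '57']

This matches 1 to 2 of a digit, then exactly 4 of the literal 'c'; then one or more of a character in [4-7] (captured).
Scanning left to right: at [5:13] match '33cccc75', group 1 = '75'; at [16:23] match '0cccc57', group 1 = '57'.
Because there's exactly one group, `findall` drops the full match and keeps group 1 from each hit.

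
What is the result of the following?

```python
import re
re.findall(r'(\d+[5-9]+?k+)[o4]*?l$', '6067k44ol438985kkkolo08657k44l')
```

['08657k']

Pattern: one or more of a digit, then one or more of a character in [5-9] (lazy), then one or more of a literal 'k' (captured); then zero or more of one of [o4] (lazy), then the literal 'l'; then anchored at the end.
Walking the string: at [21:30] match '08657k44l', group 1 = '08657k'.
Because there's exactly one group, `findall` drops the full match and keeps group 1 from the one hit.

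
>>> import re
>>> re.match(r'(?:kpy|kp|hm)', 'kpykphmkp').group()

'kpy'

`|` is ordered: at each position the engine commits to the first alternative that works.
`re.match` only tries the pattern at the start of the string.
The match spans [0:3] → 'kpy'.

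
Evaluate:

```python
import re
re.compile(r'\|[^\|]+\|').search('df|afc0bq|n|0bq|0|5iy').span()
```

`re.search` tries every starting position until one works.
The match spans [2:10] → '|afc0bq|'.

(2, 10)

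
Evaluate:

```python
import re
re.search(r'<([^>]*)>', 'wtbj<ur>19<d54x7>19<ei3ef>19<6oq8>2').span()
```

(4, 8)

Unlike `match`, `search` isn't anchored — it looks for the pattern anywhere in the string.
The match spans [4:8] → '<ur>'.
Captured: group 1 = 'ur'.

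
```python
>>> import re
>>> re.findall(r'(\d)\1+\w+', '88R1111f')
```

['8']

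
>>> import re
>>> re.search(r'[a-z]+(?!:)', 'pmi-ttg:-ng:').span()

The negative lookaround is zero-width — it rules out positions where the adjacent text would match, without consuming anything.
`re.search` tries every starting position until one works.
The match spans [0:3] → 'pmi'.

(0, 3)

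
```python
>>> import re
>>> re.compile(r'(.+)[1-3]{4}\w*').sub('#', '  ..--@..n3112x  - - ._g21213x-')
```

This matches one or more of any character (captured); then exactly 4 of a character in [1-3], then zero or more of a word character.
Matches: at [0:30] → '  ..--@..n3112x  - - ._g21213x'.
`sub` substitutes '#' at each match site.

'#-'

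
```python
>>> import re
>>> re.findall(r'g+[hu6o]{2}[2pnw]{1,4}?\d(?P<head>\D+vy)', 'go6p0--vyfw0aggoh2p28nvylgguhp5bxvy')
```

['--vy', 'nvy', 'bxvy']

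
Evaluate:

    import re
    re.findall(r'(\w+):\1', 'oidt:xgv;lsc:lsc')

After group 1 captures some text, `\1` only succeeds where that same text appears again.
Matches: at [9:16] match 'lsc:lsc', group 1 = 'lsc'.
`findall` collects group 1 from the one match (1 total).

['lsc']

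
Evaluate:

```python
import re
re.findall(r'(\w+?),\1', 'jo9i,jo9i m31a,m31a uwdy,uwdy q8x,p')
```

['jo9i', 'm31a', 'uwdy']

A backreference is literal: `\1` must see the identical characters the first group matched.
`findall` collects group 1 from each match (3 total).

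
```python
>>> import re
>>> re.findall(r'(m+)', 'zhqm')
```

['m']

`findall` collects group 1 from the one match (1 total).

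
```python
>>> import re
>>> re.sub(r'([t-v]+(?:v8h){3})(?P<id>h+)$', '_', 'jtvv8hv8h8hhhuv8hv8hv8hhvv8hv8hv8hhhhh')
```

Pattern: one or more of a character in [t-v], then the literal 'v8h' repeated 3 times (captured); then one or more of a literal 'h' (captured as 'id'); then anchored at the end.
`sub` substitutes '_' at each match site.

'jtvv8hv8h8hhhuv8hv8hv8hh_'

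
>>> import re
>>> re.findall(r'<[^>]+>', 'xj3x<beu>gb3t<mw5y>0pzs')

['<beu>', '<mw5y>']

No capturing groups, so `findall` returns the 2 full match strings.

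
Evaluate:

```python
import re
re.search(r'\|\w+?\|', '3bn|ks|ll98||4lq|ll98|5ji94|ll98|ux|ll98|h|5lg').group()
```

'|ks|'

The match spans [3:7] → '|ks|'.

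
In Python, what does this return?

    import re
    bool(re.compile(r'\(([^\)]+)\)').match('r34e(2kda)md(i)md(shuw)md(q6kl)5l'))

False

`re.match` won't scan ahead — the pattern has to work from the very first character.
Here the pattern fails at index 0, so the call returns None, and `bool(None)` is False.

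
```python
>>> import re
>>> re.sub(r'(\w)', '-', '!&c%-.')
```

'!&-%-.'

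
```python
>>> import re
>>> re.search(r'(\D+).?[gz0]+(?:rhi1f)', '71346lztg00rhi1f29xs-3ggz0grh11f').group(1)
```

'lztg'

Pattern: one or more of a non-digit (captured); then optionally any character, then one or more of one of [gz0]; then the literal 'rh', then the literal 'i1f' (non-capturing group).
`search` walks the string left to right and returns the first match it finds.
The match spans [5:16] → 'lztg00rhi1f'.
Captured: group 1 = 'lztg'.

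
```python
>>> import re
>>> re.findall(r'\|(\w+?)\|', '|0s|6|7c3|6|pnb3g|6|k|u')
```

['0s', '7c3', 'pnb3g', 'k']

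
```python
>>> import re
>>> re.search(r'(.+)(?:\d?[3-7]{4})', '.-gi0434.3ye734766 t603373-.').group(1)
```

Pattern: one or more of any character (captured); then optionally a digit, then exactly 4 of a character in [3-7] (non-capturing group).
Unlike `match`, `search` isn't anchored — it looks for the pattern anywhere in the string.
The match spans [0:26] → '.-gi0434.3ye734766 t603373'.
Captured: group 1 = '.-gi0434.3ye734766 t60'.

'.-gi0434.3ye734766 t60'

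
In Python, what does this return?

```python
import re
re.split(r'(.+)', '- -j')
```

['', '- -j', '']

Pattern: one or more of any character (captured).
Matches to split on: at [0:4] → '- -j'.
`re.split` interleaves the captured-group text with the surrounding fragments.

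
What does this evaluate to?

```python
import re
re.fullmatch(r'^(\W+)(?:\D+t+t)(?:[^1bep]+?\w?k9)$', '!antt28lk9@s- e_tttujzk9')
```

None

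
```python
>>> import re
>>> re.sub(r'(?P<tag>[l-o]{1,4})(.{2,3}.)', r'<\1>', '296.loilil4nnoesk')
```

'296.<lo>4<nno>'

This matches 1 to 4 of a character in [l-o] (captured as 'tag'); then 2 to 3 of any character, then any character (captured).
Matches: at [4:10] → 'loilil'; at [11:17] → 'nnoesk'.
The replacement refers to a captured group, so each match is rewritten using its own captured text.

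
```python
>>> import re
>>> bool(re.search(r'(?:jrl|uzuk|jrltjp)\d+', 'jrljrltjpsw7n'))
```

False

`re.search` scans for the first position where the pattern succeeds.
Here no position works, so the call returns None, and `bool(None)` is False.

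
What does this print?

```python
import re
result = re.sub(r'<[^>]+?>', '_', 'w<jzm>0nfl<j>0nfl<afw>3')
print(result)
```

w_0nfl_0nfl_3

Matches: at [1:6] → '<jzm>'; at [10:13] → '<j>'; at [17:22] → '<afw>'.
Each match is replaced by '_'.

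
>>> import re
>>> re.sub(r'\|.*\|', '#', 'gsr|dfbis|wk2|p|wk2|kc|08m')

'gsr#08m'

Matches: at [3:23] → '|dfbis|wk2|p|wk2|kc|'.
Each match is replaced by '#'.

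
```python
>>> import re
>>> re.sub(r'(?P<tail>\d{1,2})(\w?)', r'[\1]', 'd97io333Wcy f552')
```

The pattern matches 1 to 2 of a digit (captured as 'tail'); then optionally a word character (captured).
Matches: at [1:4] → '97i'; at [5:8] → '333'; at [13:16] → '552'.
Each match is replaced using the text its own group 1 captured.

'd[97]o[33]Wcy f[55]'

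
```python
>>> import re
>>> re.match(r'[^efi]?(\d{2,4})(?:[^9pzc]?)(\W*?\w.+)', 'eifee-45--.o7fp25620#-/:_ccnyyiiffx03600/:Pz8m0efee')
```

None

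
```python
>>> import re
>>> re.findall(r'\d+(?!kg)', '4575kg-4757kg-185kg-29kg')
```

The negative lookaround is zero-width — it rules out positions where the adjacent text would match, without consuming anything.
Since nothing is captured, `findall` lists the 4 matched substrings directly.

['457', '475', '18', '2']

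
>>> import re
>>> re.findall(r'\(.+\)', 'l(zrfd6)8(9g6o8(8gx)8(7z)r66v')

['(zrfd6)8(9g6o8(8gx)8(7z)']

Scanning left to right: at [1:25] → '(zrfd6)8(9g6o8(8gx)8(7z)'.
With no groups in the pattern, `findall` gives back each whole match — 1 here.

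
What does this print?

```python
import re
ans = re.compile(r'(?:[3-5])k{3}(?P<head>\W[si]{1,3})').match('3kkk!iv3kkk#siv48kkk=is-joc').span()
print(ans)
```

(0, 6)

Pattern: a character in [3-5] (non-capturing group); then exactly 3 of a literal 'k'; then a non-word character, then 1 to 3 of one of [si] (captured as 'head').
`re.match` won't scan ahead — the pattern has to work from the very first character.
The match spans [0:6] → '3kkk!i'.
Captured: group 1 = '!i'.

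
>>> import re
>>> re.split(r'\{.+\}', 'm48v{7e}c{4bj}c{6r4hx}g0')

['m48v', 'g0']

Matches to split on: at [4:22] → '{7e}c{4bj}c{6r4hx}'.
Each match becomes a cut point; 2 segments remain.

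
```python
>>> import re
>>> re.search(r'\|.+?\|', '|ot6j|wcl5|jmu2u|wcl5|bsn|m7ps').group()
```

'|ot6j|'

Because the quantifier is non-greedy, it stops expanding at the earliest point where the rest of the pattern can succeed.
`re.search` scans for the first position where the pattern succeeds.
The match spans [0:6] → '|ot6j|'.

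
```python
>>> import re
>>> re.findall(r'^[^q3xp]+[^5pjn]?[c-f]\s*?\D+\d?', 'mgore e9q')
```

['mgore e9']

The pattern matches anchored at the start of the string; then one or more of any character except [q3xp]; then optionally any character except [5pjn], then a character in [c-f]; then zero or more of whitespace (lazy), then one or more of a non-digit, then optionally a digit.
No capturing groups, so `findall` returns the 1 full match string.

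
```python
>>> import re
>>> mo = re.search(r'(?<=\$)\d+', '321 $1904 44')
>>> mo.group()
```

Because the assertion is zero-width, the text it checks is not consumed and won't appear in the result.
`re.search` tries every starting position until one works.
The match spans [5:9] → '1904'.

'1904'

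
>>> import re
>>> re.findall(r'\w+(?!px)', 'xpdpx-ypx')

['xpdpx', 'ypx']

A negative assertion filters positions out without eating any characters.
Matches: at [0:5] → 'xpdpx'; at [6:9] → 'ypx'.
With no groups in the pattern, `findall` gives back each whole match — 2 here.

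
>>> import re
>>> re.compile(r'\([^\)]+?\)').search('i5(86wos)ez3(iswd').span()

The match spans [2:9] → '(86wos)'.

(2, 9)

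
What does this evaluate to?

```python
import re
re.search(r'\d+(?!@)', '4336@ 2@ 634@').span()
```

The negative lookahead/lookbehind blocks any match where the forbidden context is present.
The match spans [0:3] → '433'.

(0, 3)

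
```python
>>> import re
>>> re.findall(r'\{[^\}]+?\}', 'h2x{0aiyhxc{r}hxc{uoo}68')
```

['{0aiyhxc{r}', '{uoo}']

Scanning left to right: at [3:14] → '{0aiyhxc{r}'; at [17:22] → '{uoo}'.
Since nothing is captured, `findall` lists the 2 matched substrings directly.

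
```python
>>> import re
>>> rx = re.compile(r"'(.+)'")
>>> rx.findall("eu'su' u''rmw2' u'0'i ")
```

["su' u''rmw2' u'0"]

Matches: at [2:20] match "'su' u''rmw2' u'0'", group 1 = "su' u''rmw2' u'0".
One capturing group, so `findall` returns just the captured substring from the one match — 1 in all.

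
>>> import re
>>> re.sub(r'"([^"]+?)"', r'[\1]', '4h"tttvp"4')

Matches: at [2:9] → '"tttvp"'.
The replacement refers to a captured group, so each match is rewritten using its own captured text.

'4h[tttvp]4'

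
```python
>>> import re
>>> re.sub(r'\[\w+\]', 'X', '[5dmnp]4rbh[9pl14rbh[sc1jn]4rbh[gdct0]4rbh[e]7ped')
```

'X4rbh[9pl14rbhX4rbhX4rbhX7ped'

Matches: at [0:7] → '[5dmnp]'; at [20:27] → '[sc1jn]'; at [31:38] → '[gdct0]'; at [42:45] → '[e]'.
Every occurrence is swapped for 'X'.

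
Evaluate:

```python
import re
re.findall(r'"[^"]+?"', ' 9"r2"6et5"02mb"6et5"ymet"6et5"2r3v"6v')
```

['"r2"', '"02mb"', '"ymet"', '"2r3v"']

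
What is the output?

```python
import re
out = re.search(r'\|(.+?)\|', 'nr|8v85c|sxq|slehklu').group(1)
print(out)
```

With the lazy modifier that quantifier settles for the fewest repetitions that let the rest of the pattern succeed (the atoms after it are unaffected and can still be greedy).
`re.search` tries every starting position until one works.
The match spans [2:9] → '|8v85c|'.
Captured: group 1 = '8v85c'.

8v85c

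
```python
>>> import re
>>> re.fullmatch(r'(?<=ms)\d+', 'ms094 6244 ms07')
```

None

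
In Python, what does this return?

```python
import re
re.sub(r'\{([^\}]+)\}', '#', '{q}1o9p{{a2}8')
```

'#1o9p#8'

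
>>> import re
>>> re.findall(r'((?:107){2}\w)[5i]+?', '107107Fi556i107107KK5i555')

The pattern matches the literal '107' repeated 2 times, then a word character (captured); then one or more of one of [5i] (lazy).
Walking the string: at [0:8] match '107107Fi', group 1 = '107107F'.
One capturing group, so `findall` returns just the captured substring from the one match — 1 in all.

['107107F']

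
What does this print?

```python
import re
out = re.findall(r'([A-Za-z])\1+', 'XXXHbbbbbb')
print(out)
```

After group 1 captures some text, `\1` only succeeds where that same text appears again.
With a single group, `findall` returns only what that group captured — 2 items.

['X', 'b']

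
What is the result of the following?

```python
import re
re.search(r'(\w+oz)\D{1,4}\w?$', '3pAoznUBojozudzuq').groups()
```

('3pAoznUBojoz',)

Pattern: one or more of a word character, then the literal 'oz' (captured); then 1 to 4 of a non-digit, then optionally a word character; then anchored at the end.
Unlike `match`, `search` isn't anchored — it looks for the pattern anywhere in the string.
The match spans [0:17] → '3pAoznUBojozudzuq'.
Captured: group 1 = '3pAoznUBojoz'.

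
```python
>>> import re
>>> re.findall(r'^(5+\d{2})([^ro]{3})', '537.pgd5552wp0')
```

The pattern matches anchored at the start of the string; then one or more of a literal '5', then exactly 2 of a digit (captured); then exactly 3 of any character except [ro] (captured).
Multiple groups make `findall` return tuples — one 2-tuple for the one match.

[('537', '.pg')]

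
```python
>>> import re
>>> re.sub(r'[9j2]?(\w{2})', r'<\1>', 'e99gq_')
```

This matches optionally one of [9j2]; then exactly 2 of a word character (captured).
Matches: at [0:2] → 'e9'; at [2:5] → '9gq'.
The replacement refers to a captured group, so each match is rewritten using its own captured text.

'<e9><gq>_'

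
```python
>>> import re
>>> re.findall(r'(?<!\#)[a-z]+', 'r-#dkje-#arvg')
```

['r', 'kje', 'rvg']

Because the assertion is negative and zero-width, positions next to the forbidden text are skipped.
Matches: at [0:1] → 'r'; at [4:7] → 'kje'; at [10:13] → 'rvg'.
`findall` yields the raw match text (3 of them) because the pattern has no groups.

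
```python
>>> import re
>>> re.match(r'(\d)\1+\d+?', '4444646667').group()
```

'44446'

`\1` is not a pattern — it's the concrete string captured by group 1, re-applied verbatim.
`re.match` won't scan ahead — the pattern has to work from the very first character.
The match spans [0:5] → '44446'.
Captured: group 1 = '4'.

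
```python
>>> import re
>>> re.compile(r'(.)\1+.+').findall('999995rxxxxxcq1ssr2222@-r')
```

A backreference is literal: `\1` must see the identical characters the first group matched.
Because there's exactly one group, `findall` drops the full match and keeps group 1 from the one hit.

['9']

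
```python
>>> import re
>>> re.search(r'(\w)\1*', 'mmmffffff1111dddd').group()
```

A backreference is literal: `\1` must see the identical characters the first group matched.
The match spans [0:3] → 'mmm'.

'mmm'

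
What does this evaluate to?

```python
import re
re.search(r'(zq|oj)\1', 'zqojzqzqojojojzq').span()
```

(4, 8)

After group 1 captures some text, `\1` only succeeds where that same text appears again.
`re.search` scans for the first position where the pattern succeeds.
The match spans [4:8] → 'zqzq'.
Captured: group 1 = 'zq'.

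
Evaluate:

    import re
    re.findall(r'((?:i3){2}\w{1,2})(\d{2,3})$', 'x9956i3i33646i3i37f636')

[('i3i37f', '636')]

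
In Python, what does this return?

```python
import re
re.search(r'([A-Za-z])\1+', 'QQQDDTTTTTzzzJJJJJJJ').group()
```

A backreference is literal: `\1` must see the identical characters the first group matched.
The match spans [0:3] → 'QQQ'.

'QQQ'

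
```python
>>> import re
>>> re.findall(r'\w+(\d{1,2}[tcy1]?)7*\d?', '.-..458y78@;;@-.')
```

['8']

This matches one or more of a word character; then 1 to 2 of a digit, then optionally one of [tcy1] (captured); then zero or more of a literal '7', then optionally a digit.
Walking the string: at [4:10] match '458y78', group 1 = '8'.
One capturing group, so `findall` returns just the captured substring from the one match — 1 in all.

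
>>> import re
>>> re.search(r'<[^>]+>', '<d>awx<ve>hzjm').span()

The match spans [0:3] → '<d>'.

(0, 3)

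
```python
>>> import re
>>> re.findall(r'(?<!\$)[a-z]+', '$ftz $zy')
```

['tz', 'y']

A negative assertion filters positions out without eating any characters.
Scanning left to right: at [2:4] → 'tz'; at [7:8] → 'y'.
Since nothing is captured, `findall` lists the 2 matched substrings directly.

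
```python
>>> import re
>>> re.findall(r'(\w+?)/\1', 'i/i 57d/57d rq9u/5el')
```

['i', '57d']

`\1` is not a pattern — it's the concrete string captured by group 1, re-applied verbatim.
Walking the string: at [0:3] match 'i/i', group 1 = 'i'; at [4:11] match '57d/57d', group 1 = '57d'.
One capturing group, so `findall` returns just the captured substring from each match — 2 in all.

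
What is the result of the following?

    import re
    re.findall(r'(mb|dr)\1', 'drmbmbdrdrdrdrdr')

`\1` has to match the exact text group 1 already captured.
Walking the string: at [2:6] match 'mbmb', group 1 = 'mb'; at [6:10] match 'drdr', group 1 = 'dr'; at [10:14] match 'drdr', group 1 = 'dr'.
With a single group, `findall` returns only what that group captured — 3 items.

['mb', 'dr', 'dr']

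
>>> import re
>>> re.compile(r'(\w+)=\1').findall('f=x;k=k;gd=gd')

A backreference is literal: `\1` must see the identical characters the first group matched.
Matches: at [4:7] match 'k=k', group 1 = 'k'; at [8:13] match 'gd=gd', group 1 = 'gd'.
Because there's exactly one group, `findall` drops the full match and keeps group 1 from each hit.

['k', 'gd']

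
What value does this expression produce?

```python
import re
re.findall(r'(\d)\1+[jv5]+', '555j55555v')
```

The backreference `\1` re-matches whatever the first group consumed, character for character.
Matches: at [0:10] match '555j55555v', group 1 = '5'.
One capturing group, so `findall` returns just the captured substring from the one match — 1 in all.

['5']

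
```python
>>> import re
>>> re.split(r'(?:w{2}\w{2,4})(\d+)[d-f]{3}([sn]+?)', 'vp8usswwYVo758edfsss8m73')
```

['vp8uss', '58', 's', 'ss8m73']

Pattern: exactly 2 of the literal 'w', then 2 to 4 of a word character (non-capturing group); then one or more of a digit (captured); then exactly 3 of a character in [d-f]; then one or more of one of [sn] (lazy) (captured).
Matches to split on: at [6:18] → 'wwYVo758edfs'.
Because the pattern has a capturing group, `split` also inserts each captured text between the pieces.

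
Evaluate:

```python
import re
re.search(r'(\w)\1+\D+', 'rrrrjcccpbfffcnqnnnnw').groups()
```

('r',)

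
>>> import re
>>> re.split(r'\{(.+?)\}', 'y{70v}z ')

['y', '70v', 'z ']

Matches to split on: at [1:6] → '{70v}'.
With a capturing group present, the delimiter's captured portion is kept in the result list.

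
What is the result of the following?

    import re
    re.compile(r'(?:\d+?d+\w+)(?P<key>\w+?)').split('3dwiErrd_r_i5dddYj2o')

['', 'o', '']

The pattern matches one or more of a digit (lazy), then one or more of a literal 'd', then one or more of a word character (non-capturing group); then one or more of a word character (lazy) (captured as 'key').
Matches to split on: at [0:20] → '3dwiErrd_r_i5dddYj2o'.
With a capturing group present, the delimiter's captured portion is kept in the result list.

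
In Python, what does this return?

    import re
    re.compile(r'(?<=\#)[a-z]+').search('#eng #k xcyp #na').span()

(1, 4)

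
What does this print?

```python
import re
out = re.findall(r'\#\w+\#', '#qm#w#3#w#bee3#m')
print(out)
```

Scanning left to right: at [0:4] → '#qm#'; at [5:8] → '#3#'; at [9:15] → '#bee3#'.
With no groups in the pattern, `findall` gives back each whole match — 3 here.

['#qm#', '#3#', '#bee3#']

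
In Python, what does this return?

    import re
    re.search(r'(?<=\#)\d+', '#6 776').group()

'6'

The `(?=…)`/`(?<=…)` assertion just peeks at neighbouring text; it doesn't advance the match position.
The match spans [1:2] → '6'.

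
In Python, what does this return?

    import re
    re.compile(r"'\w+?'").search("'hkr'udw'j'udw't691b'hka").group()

`search` walks the string left to right and returns the first match it finds.
The match spans [0:5] → "'hkr'".

"'hkr'"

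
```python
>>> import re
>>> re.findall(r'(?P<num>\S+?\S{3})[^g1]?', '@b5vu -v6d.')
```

This matches one or more of a non-whitespace character (lazy), then exactly 3 of a non-whitespace character (captured as 'num'); then optionally any character except [g1].
Matches: at [0:5] match '@b5vu', group 1 = '@b5v'; at [6:11] match '-v6d.', group 1 = '-v6d'.
Because there's exactly one group, `findall` drops the full match and keeps group 1 from each hit.

['@b5v', '-v6d']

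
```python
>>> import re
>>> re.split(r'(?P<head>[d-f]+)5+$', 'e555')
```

['', 'e', '']

The pattern matches one or more of a character in [d-f] (captured as 'head'); then one or more of a literal '5'; then anchored at the end.
Matches to split on: at [0:4] → 'e555'.
Because the pattern has a capturing group, `split` also inserts each captured text between the pieces.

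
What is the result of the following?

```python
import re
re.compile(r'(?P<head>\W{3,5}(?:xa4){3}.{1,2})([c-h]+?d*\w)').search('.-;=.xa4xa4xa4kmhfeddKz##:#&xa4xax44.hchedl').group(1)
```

'.-;=.xa4xa4xa4km'

The pattern matches 3 to 5 of a non-word character, then the literal 'xa4' repeated 3 times, then 1 to 2 of any character (captured as 'head'); then one or more of a character in [c-h] (lazy), then zero or more of the literal 'd', then a word character (captured).
`re.search` tries every starting position until one works.
The match spans [0:18] → '.-;=.xa4xa4xa4kmhf'.
Captured: group 1 = '.-;=.xa4xa4xa4km', group 2 = 'hf'.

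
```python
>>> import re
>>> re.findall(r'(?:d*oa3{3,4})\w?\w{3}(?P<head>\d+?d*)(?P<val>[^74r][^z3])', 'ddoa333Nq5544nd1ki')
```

[('44', 'nd')]

Pattern: zero or more of the literal 'd', then the literal 'oa', then 3 to 4 of the literal '3' (non-capturing group); then optionally a word character, then exactly 3 of a word character; then one or more of a digit (lazy), then zero or more of the literal 'd' (captured as 'head'); then any character except [74r], then any character except [z3] (captured as 'val').
Matches: at [0:15] match 'ddoa333Nq5544nd', groups = ('44', 'nd').
Multiple groups make `findall` return tuples — one 2-tuple for the one match.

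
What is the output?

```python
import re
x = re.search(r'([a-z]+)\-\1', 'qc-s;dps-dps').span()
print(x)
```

(5, 12)

A backreference is literal: `\1` must see the identical characters the first group matched.
`re.search` scans for the first position where the pattern succeeds.
The match spans [5:12] → 'dps-dps'.
Captured: group 1 = 'dps'.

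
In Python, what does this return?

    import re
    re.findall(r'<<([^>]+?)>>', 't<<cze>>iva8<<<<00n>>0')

['cze', '<<00n']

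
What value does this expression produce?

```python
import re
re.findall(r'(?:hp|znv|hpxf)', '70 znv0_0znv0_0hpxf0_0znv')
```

Alternation tries branches left to right and keeps the first one that lets the overall match succeed at that position.
Matches: at [3:6] → 'znv'; at [9:12] → 'znv'; at [15:17] → 'hp'; at [22:25] → 'znv'.
No capturing groups, so `findall` returns the 4 full match strings.

['znv', 'znv', 'hp', 'znv']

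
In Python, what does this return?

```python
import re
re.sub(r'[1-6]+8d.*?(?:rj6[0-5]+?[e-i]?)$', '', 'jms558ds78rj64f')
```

'jms'

`sub` substitutes '' at each match site.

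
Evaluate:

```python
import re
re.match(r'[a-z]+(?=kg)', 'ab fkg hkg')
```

None

`match` is anchored at position 0; if the pattern doesn't fit there, it returns None.
Here the pattern fails at index 0, so the call returns None.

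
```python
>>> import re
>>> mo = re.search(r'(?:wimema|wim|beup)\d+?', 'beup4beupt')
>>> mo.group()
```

'beup4'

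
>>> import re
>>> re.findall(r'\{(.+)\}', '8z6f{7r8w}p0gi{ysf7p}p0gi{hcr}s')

`findall` collects group 1 from the one match (1 total).

['7r8w}p0gi{ysf7p}p0gi{hcr']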